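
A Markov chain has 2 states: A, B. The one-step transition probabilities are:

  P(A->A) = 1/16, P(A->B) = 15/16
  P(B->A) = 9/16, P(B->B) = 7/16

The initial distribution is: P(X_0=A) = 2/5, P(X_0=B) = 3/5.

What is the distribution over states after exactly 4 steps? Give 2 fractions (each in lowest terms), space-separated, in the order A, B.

Propagating the distribution step by step (d_{t+1} = d_t * P):
d_0 = (A=2/5, B=3/5)
  d_1[A] = 2/5*1/16 + 3/5*9/16 = 29/80
  d_1[B] = 2/5*15/16 + 3/5*7/16 = 51/80
d_1 = (A=29/80, B=51/80)
  d_2[A] = 29/80*1/16 + 51/80*9/16 = 61/160
  d_2[B] = 29/80*15/16 + 51/80*7/16 = 99/160
d_2 = (A=61/160, B=99/160)
  d_3[A] = 61/160*1/16 + 99/160*9/16 = 119/320
  d_3[B] = 61/160*15/16 + 99/160*7/16 = 201/320
d_3 = (A=119/320, B=201/320)
  d_4[A] = 119/320*1/16 + 201/320*9/16 = 241/640
  d_4[B] = 119/320*15/16 + 201/320*7/16 = 399/640
d_4 = (A=241/640, B=399/640)

Answer: 241/640 399/640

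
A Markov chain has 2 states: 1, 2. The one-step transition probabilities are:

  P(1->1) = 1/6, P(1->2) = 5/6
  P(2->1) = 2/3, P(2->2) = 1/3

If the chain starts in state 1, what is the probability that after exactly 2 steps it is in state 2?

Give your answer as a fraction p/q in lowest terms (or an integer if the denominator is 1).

Answer: 5/12

Derivation:
Computing P^2 by repeated multiplication:
P^1 =
  1: [1/6, 5/6]
  2: [2/3, 1/3]
P^2 =
  1: [7/12, 5/12]
  2: [1/3, 2/3]

(P^2)[1 -> 2] = 5/12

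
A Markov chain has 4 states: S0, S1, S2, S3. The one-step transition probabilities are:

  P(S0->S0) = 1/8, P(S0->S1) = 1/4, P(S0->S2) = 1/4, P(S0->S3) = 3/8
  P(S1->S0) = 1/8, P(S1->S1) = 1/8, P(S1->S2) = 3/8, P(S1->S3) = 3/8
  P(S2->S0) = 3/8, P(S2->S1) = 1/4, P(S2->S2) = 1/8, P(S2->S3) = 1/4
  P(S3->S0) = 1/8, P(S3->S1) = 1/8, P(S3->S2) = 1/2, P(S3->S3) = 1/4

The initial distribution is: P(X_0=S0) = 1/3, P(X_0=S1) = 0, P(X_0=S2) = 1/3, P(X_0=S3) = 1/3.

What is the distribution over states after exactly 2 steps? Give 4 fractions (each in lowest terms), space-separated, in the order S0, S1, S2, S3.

Propagating the distribution step by step (d_{t+1} = d_t * P):
d_0 = (S0=1/3, S1=0, S2=1/3, S3=1/3)
  d_1[S0] = 1/3*1/8 + 0*1/8 + 1/3*3/8 + 1/3*1/8 = 5/24
  d_1[S1] = 1/3*1/4 + 0*1/8 + 1/3*1/4 + 1/3*1/8 = 5/24
  d_1[S2] = 1/3*1/4 + 0*3/8 + 1/3*1/8 + 1/3*1/2 = 7/24
  d_1[S3] = 1/3*3/8 + 0*3/8 + 1/3*1/4 + 1/3*1/4 = 7/24
d_1 = (S0=5/24, S1=5/24, S2=7/24, S3=7/24)
  d_2[S0] = 5/24*1/8 + 5/24*1/8 + 7/24*3/8 + 7/24*1/8 = 19/96
  d_2[S1] = 5/24*1/4 + 5/24*1/8 + 7/24*1/4 + 7/24*1/8 = 3/16
  d_2[S2] = 5/24*1/4 + 5/24*3/8 + 7/24*1/8 + 7/24*1/2 = 5/16
  d_2[S3] = 5/24*3/8 + 5/24*3/8 + 7/24*1/4 + 7/24*1/4 = 29/96
d_2 = (S0=19/96, S1=3/16, S2=5/16, S3=29/96)

Answer: 19/96 3/16 5/16 29/96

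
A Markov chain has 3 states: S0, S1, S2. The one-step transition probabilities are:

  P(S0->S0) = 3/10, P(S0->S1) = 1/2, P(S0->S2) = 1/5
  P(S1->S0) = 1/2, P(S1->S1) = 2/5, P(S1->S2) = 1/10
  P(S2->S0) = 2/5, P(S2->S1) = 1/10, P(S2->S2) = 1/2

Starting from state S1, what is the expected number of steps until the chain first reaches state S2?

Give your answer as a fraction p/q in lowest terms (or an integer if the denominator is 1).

Let h_i = expected steps to first reach S2 from state i.
Boundary: h_S2 = 0.
First-step equations for the other states:
  h_S0 = 1 + 3/10*h_S0 + 1/2*h_S1 + 1/5*h_S2
  h_S1 = 1 + 1/2*h_S0 + 2/5*h_S1 + 1/10*h_S2

Substituting h_S2 = 0 and rearranging gives the linear system (I - Q) h = 1:
  [7/10, -1/2] . (h_S0, h_S1) = 1
  [-1/2, 3/5] . (h_S0, h_S1) = 1

Solving yields:
  h_S0 = 110/17
  h_S1 = 120/17

Starting state is S1, so the expected hitting time is h_S1 = 120/17.

Answer: 120/17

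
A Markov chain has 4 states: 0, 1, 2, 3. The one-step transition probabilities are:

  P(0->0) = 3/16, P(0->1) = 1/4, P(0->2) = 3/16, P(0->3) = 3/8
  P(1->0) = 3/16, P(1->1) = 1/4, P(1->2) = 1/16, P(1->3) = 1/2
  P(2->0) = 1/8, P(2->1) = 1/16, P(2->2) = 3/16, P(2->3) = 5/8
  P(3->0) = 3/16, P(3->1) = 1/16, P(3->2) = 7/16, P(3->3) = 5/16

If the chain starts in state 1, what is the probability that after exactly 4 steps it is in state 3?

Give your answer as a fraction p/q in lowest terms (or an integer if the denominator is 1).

Computing P^4 by repeated multiplication:
P^1 =
  0: [3/16, 1/4, 3/16, 3/8]
  1: [3/16, 1/4, 1/16, 1/2]
  2: [1/8, 1/16, 3/16, 5/8]
  3: [3/16, 1/16, 7/16, 5/16]
P^2 =
  0: [45/256, 37/256, 1/4, 55/128]
  1: [47/256, 37/256, 9/32, 25/64]
  2: [45/256, 25/256, 43/128, 25/64]
  3: [41/256, 7/64, 33/128, 121/256]
P^3 =
  0: [11/64, 251/2048, 567/2048, 439/1024]
  1: [87/512, 127/1024, 547/2048, 899/2048]
  2: [341/2048, 233/2048, 559/2048, 915/2048]
  3: [351/2048, 463/4096, 299/1024, 1735/4096]
P^4 =
  0: [5577/32768, 3857/32768, 4577/16384, 3545/8192]
  1: [5597/32768, 1927/16384, 577/2048, 14085/32768]
  2: [5585/32768, 1885/16384, 4669/16384, 14075/32768]
  3: [2773/16384, 7591/65536, 9151/32768, 28551/65536]

(P^4)[1 -> 3] = 14085/32768

Answer: 14085/32768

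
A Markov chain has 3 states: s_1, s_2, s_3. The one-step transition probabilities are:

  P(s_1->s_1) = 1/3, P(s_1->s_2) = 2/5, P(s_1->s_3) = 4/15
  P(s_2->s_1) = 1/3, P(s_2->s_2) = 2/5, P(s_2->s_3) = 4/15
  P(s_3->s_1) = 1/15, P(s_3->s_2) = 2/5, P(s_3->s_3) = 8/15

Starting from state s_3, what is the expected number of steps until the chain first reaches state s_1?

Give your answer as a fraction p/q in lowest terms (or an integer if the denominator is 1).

Let h_i = expected steps to first reach s_1 from state i.
Boundary: h_s_1 = 0.
First-step equations for the other states:
  h_s_2 = 1 + 1/3*h_s_1 + 2/5*h_s_2 + 4/15*h_s_3
  h_s_3 = 1 + 1/15*h_s_1 + 2/5*h_s_2 + 8/15*h_s_3

Substituting h_s_1 = 0 and rearranging gives the linear system (I - Q) h = 1:
  [3/5, -4/15] . (h_s_2, h_s_3) = 1
  [-2/5, 7/15] . (h_s_2, h_s_3) = 1

Solving yields:
  h_s_2 = 55/13
  h_s_3 = 75/13

Starting state is s_3, so the expected hitting time is h_s_3 = 75/13.

Answer: 75/13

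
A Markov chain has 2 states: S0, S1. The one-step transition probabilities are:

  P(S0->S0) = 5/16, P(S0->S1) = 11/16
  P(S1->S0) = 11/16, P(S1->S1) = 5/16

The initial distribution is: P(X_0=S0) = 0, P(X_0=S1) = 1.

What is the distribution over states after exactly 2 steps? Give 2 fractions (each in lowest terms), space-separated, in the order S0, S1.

Propagating the distribution step by step (d_{t+1} = d_t * P):
d_0 = (S0=0, S1=1)
  d_1[S0] = 0*5/16 + 1*11/16 = 11/16
  d_1[S1] = 0*11/16 + 1*5/16 = 5/16
d_1 = (S0=11/16, S1=5/16)
  d_2[S0] = 11/16*5/16 + 5/16*11/16 = 55/128
  d_2[S1] = 11/16*11/16 + 5/16*5/16 = 73/128
d_2 = (S0=55/128, S1=73/128)

Answer: 55/128 73/128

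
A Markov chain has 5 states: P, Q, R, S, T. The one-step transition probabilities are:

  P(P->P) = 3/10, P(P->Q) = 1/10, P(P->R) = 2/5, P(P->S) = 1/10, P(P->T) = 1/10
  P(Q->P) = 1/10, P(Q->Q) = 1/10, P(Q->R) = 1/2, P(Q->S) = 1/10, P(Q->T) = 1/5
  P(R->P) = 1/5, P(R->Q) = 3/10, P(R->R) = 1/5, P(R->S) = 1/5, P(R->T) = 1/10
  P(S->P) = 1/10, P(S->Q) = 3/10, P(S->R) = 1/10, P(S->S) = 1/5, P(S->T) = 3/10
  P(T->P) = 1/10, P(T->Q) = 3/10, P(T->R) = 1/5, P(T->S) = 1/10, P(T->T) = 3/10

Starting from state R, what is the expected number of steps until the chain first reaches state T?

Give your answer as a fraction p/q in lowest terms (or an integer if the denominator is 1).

Answer: 500/77

Derivation:
Let h_i = expected steps to first reach T from state i.
Boundary: h_T = 0.
First-step equations for the other states:
  h_P = 1 + 3/10*h_P + 1/10*h_Q + 2/5*h_R + 1/10*h_S + 1/10*h_T
  h_Q = 1 + 1/10*h_P + 1/10*h_Q + 1/2*h_R + 1/10*h_S + 1/5*h_T
  h_R = 1 + 1/5*h_P + 3/10*h_Q + 1/5*h_R + 1/5*h_S + 1/10*h_T
  h_S = 1 + 1/10*h_P + 3/10*h_Q + 1/10*h_R + 1/5*h_S + 3/10*h_T

Substituting h_T = 0 and rearranging gives the linear system (I - Q) h = 1:
  [7/10, -1/10, -2/5, -1/10] . (h_P, h_Q, h_R, h_S) = 1
  [-1/10, 9/10, -1/2, -1/10] . (h_P, h_Q, h_R, h_S) = 1
  [-1/5, -3/10, 4/5, -1/5] . (h_P, h_Q, h_R, h_S) = 1
  [-1/10, -3/10, -1/10, 4/5] . (h_P, h_Q, h_R, h_S) = 1

Solving yields:
  h_P = 10900/1617
  h_Q = 9770/1617
  h_R = 500/77
  h_S = 760/147

Starting state is R, so the expected hitting time is h_R = 500/77.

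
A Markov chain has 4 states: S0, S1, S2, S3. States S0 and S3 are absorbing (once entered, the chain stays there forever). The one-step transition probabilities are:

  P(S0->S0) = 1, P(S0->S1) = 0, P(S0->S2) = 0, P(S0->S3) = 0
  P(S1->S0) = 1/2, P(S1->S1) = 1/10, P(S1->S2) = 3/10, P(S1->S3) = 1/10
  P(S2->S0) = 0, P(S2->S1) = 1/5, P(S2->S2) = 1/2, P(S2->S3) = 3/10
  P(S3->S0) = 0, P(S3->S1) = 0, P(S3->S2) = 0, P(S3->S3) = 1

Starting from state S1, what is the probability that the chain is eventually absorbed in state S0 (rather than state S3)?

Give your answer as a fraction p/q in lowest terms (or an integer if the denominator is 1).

Answer: 25/39

Derivation:
Let a_i = P(absorbed in S0 | start in state i).
Boundary conditions: a_S0 = 1, a_S3 = 0.
For each transient state i, a_i = sum_j P(i->j) * a_j:
  a_S1 = 1/2*a_S0 + 1/10*a_S1 + 3/10*a_S2 + 1/10*a_S3
  a_S2 = 0*a_S0 + 1/5*a_S1 + 1/2*a_S2 + 3/10*a_S3

Substituting a_S0 = 1 and a_S3 = 0, rearrange to (I - Q) a = r where r[i] = P(i -> S0):
  [9/10, -3/10] . (a_S1, a_S2) = 1/2
  [-1/5, 1/2] . (a_S1, a_S2) = 0

Solving yields:
  a_S1 = 25/39
  a_S2 = 10/39

Starting state is S1, so the absorption probability is a_S1 = 25/39.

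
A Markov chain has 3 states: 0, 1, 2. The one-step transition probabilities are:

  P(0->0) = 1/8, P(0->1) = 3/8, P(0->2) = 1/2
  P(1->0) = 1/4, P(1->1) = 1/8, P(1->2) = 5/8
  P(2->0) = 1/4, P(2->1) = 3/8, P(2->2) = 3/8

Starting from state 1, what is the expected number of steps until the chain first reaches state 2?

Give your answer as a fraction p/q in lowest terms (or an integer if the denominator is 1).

Let h_i = expected steps to first reach 2 from state i.
Boundary: h_2 = 0.
First-step equations for the other states:
  h_0 = 1 + 1/8*h_0 + 3/8*h_1 + 1/2*h_2
  h_1 = 1 + 1/4*h_0 + 1/8*h_1 + 5/8*h_2

Substituting h_2 = 0 and rearranging gives the linear system (I - Q) h = 1:
  [7/8, -3/8] . (h_0, h_1) = 1
  [-1/4, 7/8] . (h_0, h_1) = 1

Solving yields:
  h_0 = 80/43
  h_1 = 72/43

Starting state is 1, so the expected hitting time is h_1 = 72/43.

Answer: 72/43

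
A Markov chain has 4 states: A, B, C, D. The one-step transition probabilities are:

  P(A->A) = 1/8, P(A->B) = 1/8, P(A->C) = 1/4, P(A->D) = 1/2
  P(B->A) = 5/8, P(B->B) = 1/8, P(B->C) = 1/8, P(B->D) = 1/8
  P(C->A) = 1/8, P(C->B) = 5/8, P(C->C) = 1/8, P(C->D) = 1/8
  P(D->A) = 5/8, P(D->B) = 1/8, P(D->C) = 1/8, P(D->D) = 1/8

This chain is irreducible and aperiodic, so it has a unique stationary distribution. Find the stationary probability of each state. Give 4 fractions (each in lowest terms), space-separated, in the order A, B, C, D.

The stationary distribution satisfies pi = pi * P, i.e.:
  pi_A = 1/8*pi_A + 5/8*pi_B + 1/8*pi_C + 5/8*pi_D
  pi_B = 1/8*pi_A + 1/8*pi_B + 5/8*pi_C + 1/8*pi_D
  pi_C = 1/4*pi_A + 1/8*pi_B + 1/8*pi_C + 1/8*pi_D
  pi_D = 1/2*pi_A + 1/8*pi_B + 1/8*pi_C + 1/8*pi_D
with normalization: pi_A + pi_B + pi_C + pi_D = 1.

Using the first 3 balance equations plus normalization, the linear system A*pi = b is:
  [-7/8, 5/8, 1/8, 5/8] . pi = 0
  [1/8, -7/8, 5/8, 1/8] . pi = 0
  [1/4, 1/8, -7/8, 1/8] . pi = 0
  [1, 1, 1, 1] . pi = 1

Solving yields:
  pi_A = 9/25
  pi_B = 21/100
  pi_C = 17/100
  pi_D = 13/50

Verification (pi * P):
  9/25*1/8 + 21/100*5/8 + 17/100*1/8 + 13/50*5/8 = 9/25 = pi_A  (ok)
  9/25*1/8 + 21/100*1/8 + 17/100*5/8 + 13/50*1/8 = 21/100 = pi_B  (ok)
  9/25*1/4 + 21/100*1/8 + 17/100*1/8 + 13/50*1/8 = 17/100 = pi_C  (ok)
  9/25*1/2 + 21/100*1/8 + 17/100*1/8 + 13/50*1/8 = 13/50 = pi_D  (ok)

Answer: 9/25 21/100 17/100 13/50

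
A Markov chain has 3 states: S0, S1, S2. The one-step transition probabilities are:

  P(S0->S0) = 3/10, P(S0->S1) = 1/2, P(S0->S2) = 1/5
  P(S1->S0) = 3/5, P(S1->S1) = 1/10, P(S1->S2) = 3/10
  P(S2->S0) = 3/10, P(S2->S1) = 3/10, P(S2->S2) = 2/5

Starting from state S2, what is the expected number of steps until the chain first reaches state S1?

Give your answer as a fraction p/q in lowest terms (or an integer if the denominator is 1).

Answer: 25/9

Derivation:
Let h_i = expected steps to first reach S1 from state i.
Boundary: h_S1 = 0.
First-step equations for the other states:
  h_S0 = 1 + 3/10*h_S0 + 1/2*h_S1 + 1/5*h_S2
  h_S2 = 1 + 3/10*h_S0 + 3/10*h_S1 + 2/5*h_S2

Substituting h_S1 = 0 and rearranging gives the linear system (I - Q) h = 1:
  [7/10, -1/5] . (h_S0, h_S2) = 1
  [-3/10, 3/5] . (h_S0, h_S2) = 1

Solving yields:
  h_S0 = 20/9
  h_S2 = 25/9

Starting state is S2, so the expected hitting time is h_S2 = 25/9.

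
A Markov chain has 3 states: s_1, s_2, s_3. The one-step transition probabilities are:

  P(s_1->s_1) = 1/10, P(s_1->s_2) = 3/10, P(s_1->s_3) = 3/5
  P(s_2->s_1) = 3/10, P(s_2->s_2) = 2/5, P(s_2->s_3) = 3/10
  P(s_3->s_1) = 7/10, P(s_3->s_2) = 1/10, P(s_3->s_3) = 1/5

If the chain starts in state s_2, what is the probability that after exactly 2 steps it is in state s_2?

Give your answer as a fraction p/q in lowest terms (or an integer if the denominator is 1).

Answer: 7/25

Derivation:
Computing P^2 by repeated multiplication:
P^1 =
  s_1: [1/10, 3/10, 3/5]
  s_2: [3/10, 2/5, 3/10]
  s_3: [7/10, 1/10, 1/5]
P^2 =
  s_1: [13/25, 21/100, 27/100]
  s_2: [9/25, 7/25, 9/25]
  s_3: [6/25, 27/100, 49/100]

(P^2)[s_2 -> s_2] = 7/25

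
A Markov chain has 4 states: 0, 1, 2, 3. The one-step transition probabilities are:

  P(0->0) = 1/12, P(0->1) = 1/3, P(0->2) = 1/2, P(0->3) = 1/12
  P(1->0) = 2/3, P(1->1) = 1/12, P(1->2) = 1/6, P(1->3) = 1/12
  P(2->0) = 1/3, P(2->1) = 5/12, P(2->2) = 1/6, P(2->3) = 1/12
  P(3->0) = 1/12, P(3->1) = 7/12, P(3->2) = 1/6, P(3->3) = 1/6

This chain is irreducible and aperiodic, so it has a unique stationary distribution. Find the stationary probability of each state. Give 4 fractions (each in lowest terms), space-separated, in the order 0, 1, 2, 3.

Answer: 221/671 37/122 371/1342 1/11

Derivation:
The stationary distribution satisfies pi = pi * P, i.e.:
  pi_0 = 1/12*pi_0 + 2/3*pi_1 + 1/3*pi_2 + 1/12*pi_3
  pi_1 = 1/3*pi_0 + 1/12*pi_1 + 5/12*pi_2 + 7/12*pi_3
  pi_2 = 1/2*pi_0 + 1/6*pi_1 + 1/6*pi_2 + 1/6*pi_3
  pi_3 = 1/12*pi_0 + 1/12*pi_1 + 1/12*pi_2 + 1/6*pi_3
with normalization: pi_0 + pi_1 + pi_2 + pi_3 = 1.

Using the first 3 balance equations plus normalization, the linear system A*pi = b is:
  [-11/12, 2/3, 1/3, 1/12] . pi = 0
  [1/3, -11/12, 5/12, 7/12] . pi = 0
  [1/2, 1/6, -5/6, 1/6] . pi = 0
  [1, 1, 1, 1] . pi = 1

Solving yields:
  pi_0 = 221/671
  pi_1 = 37/122
  pi_2 = 371/1342
  pi_3 = 1/11

Verification (pi * P):
  221/671*1/12 + 37/122*2/3 + 371/1342*1/3 + 1/11*1/12 = 221/671 = pi_0  (ok)
  221/671*1/3 + 37/122*1/12 + 371/1342*5/12 + 1/11*7/12 = 37/122 = pi_1  (ok)
  221/671*1/2 + 37/122*1/6 + 371/1342*1/6 + 1/11*1/6 = 371/1342 = pi_2  (ok)
  221/671*1/12 + 37/122*1/12 + 371/1342*1/12 + 1/11*1/6 = 1/11 = pi_3  (ok)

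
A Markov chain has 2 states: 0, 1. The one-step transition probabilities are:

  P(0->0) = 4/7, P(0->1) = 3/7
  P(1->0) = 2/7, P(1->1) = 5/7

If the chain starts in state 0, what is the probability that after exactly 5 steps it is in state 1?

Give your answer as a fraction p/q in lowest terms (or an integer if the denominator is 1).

Computing P^5 by repeated multiplication:
P^1 =
  0: [4/7, 3/7]
  1: [2/7, 5/7]
P^2 =
  0: [22/49, 27/49]
  1: [18/49, 31/49]
P^3 =
  0: [142/343, 201/343]
  1: [134/343, 209/343]
P^4 =
  0: [970/2401, 1431/2401]
  1: [954/2401, 1447/2401]
P^5 =
  0: [6742/16807, 10065/16807]
  1: [6710/16807, 10097/16807]

(P^5)[0 -> 1] = 10065/16807

Answer: 10065/16807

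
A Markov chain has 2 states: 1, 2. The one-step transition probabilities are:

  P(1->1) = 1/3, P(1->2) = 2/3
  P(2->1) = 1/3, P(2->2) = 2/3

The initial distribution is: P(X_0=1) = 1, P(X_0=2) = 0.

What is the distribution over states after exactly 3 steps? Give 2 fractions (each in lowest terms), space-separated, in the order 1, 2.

Propagating the distribution step by step (d_{t+1} = d_t * P):
d_0 = (1=1, 2=0)
  d_1[1] = 1*1/3 + 0*1/3 = 1/3
  d_1[2] = 1*2/3 + 0*2/3 = 2/3
d_1 = (1=1/3, 2=2/3)
  d_2[1] = 1/3*1/3 + 2/3*1/3 = 1/3
  d_2[2] = 1/3*2/3 + 2/3*2/3 = 2/3
d_2 = (1=1/3, 2=2/3)
  d_3[1] = 1/3*1/3 + 2/3*1/3 = 1/3
  d_3[2] = 1/3*2/3 + 2/3*2/3 = 2/3
d_3 = (1=1/3, 2=2/3)

Answer: 1/3 2/3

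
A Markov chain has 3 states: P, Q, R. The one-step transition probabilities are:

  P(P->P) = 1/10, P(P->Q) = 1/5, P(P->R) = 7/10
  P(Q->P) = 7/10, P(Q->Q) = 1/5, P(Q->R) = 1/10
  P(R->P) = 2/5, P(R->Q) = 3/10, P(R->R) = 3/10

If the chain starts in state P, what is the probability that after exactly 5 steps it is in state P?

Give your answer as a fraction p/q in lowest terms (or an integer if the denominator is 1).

Computing P^5 by repeated multiplication:
P^1 =
  P: [1/10, 1/5, 7/10]
  Q: [7/10, 1/5, 1/10]
  R: [2/5, 3/10, 3/10]
P^2 =
  P: [43/100, 27/100, 3/10]
  Q: [1/4, 21/100, 27/50]
  R: [37/100, 23/100, 2/5]
P^3 =
  P: [44/125, 23/100, 209/500]
  Q: [97/250, 127/500, 179/500]
  R: [179/500, 6/25, 201/500]
P^4 =
  P: [1817/5000, 1209/5000, 987/2500]
  Q: [1799/5000, 1179/5000, 1011/2500]
  R: [1823/5000, 1201/5000, 247/625]
P^5 =
  P: [1136/3125, 5987/25000, 397/1000]
  Q: [907/2500, 6011/25000, 9919/25000]
  R: [9067/25000, 1497/6250, 1989/5000]

(P^5)[P -> P] = 1136/3125

Answer: 1136/3125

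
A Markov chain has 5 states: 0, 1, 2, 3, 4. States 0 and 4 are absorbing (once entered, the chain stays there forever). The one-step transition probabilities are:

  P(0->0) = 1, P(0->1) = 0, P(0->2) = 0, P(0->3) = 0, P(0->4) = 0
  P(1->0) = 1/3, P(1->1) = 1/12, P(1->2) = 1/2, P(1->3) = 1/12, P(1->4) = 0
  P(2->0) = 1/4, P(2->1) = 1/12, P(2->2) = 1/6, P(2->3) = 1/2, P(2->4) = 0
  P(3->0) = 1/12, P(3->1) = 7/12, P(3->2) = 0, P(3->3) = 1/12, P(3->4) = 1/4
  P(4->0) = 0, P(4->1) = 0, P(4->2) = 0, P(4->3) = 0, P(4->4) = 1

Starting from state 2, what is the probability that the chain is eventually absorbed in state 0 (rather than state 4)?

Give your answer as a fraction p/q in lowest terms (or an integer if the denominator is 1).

Let a_i = P(absorbed in 0 | start in state i).
Boundary conditions: a_0 = 1, a_4 = 0.
For each transient state i, a_i = sum_j P(i->j) * a_j:
  a_1 = 1/3*a_0 + 1/12*a_1 + 1/2*a_2 + 1/12*a_3 + 0*a_4
  a_2 = 1/4*a_0 + 1/12*a_1 + 1/6*a_2 + 1/2*a_3 + 0*a_4
  a_3 = 1/12*a_0 + 7/12*a_1 + 0*a_2 + 1/12*a_3 + 1/4*a_4

Substituting a_0 = 1 and a_4 = 0, rearrange to (I - Q) a = r where r[i] = P(i -> 0):
  [11/12, -1/2, -1/12] . (a_1, a_2, a_3) = 1/3
  [-1/12, 5/6, -1/2] . (a_1, a_2, a_3) = 1/4
  [-7/12, 0, 11/12] . (a_1, a_2, a_3) = 1/12

Solving yields:
  a_1 = 114/137
  a_2 = 207/274
  a_3 = 85/137

Starting state is 2, so the absorption probability is a_2 = 207/274.

Answer: 207/274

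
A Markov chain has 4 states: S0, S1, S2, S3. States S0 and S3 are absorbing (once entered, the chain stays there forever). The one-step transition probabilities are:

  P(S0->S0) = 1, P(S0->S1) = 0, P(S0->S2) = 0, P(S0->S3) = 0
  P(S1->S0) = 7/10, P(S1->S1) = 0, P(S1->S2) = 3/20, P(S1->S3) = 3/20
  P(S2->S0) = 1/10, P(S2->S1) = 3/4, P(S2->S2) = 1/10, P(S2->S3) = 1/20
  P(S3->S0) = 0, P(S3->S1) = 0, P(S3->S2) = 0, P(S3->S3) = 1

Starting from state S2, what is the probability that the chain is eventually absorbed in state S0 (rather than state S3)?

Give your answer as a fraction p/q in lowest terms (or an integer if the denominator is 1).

Let a_i = P(absorbed in S0 | start in state i).
Boundary conditions: a_S0 = 1, a_S3 = 0.
For each transient state i, a_i = sum_j P(i->j) * a_j:
  a_S1 = 7/10*a_S0 + 0*a_S1 + 3/20*a_S2 + 3/20*a_S3
  a_S2 = 1/10*a_S0 + 3/4*a_S1 + 1/10*a_S2 + 1/20*a_S3

Substituting a_S0 = 1 and a_S3 = 0, rearrange to (I - Q) a = r where r[i] = P(i -> S0):
  [1, -3/20] . (a_S1, a_S2) = 7/10
  [-3/4, 9/10] . (a_S1, a_S2) = 1/10

Solving yields:
  a_S1 = 86/105
  a_S2 = 50/63

Starting state is S2, so the absorption probability is a_S2 = 50/63.

Answer: 50/63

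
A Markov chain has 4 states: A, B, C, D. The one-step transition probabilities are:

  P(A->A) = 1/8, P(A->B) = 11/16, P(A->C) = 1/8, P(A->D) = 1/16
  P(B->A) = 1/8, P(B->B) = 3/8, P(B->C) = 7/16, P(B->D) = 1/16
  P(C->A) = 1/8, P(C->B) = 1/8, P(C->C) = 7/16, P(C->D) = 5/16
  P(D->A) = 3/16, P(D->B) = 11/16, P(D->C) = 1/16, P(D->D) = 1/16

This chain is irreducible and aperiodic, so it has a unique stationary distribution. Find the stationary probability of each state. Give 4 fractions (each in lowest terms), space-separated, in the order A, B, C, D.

The stationary distribution satisfies pi = pi * P, i.e.:
  pi_A = 1/8*pi_A + 1/8*pi_B + 1/8*pi_C + 3/16*pi_D
  pi_B = 11/16*pi_A + 3/8*pi_B + 1/8*pi_C + 11/16*pi_D
  pi_C = 1/8*pi_A + 7/16*pi_B + 7/16*pi_C + 1/16*pi_D
  pi_D = 1/16*pi_A + 1/16*pi_B + 5/16*pi_C + 1/16*pi_D
with normalization: pi_A + pi_B + pi_C + pi_D = 1.

Using the first 3 balance equations plus normalization, the linear system A*pi = b is:
  [-7/8, 1/8, 1/8, 3/16] . pi = 0
  [11/16, -5/8, 1/8, 11/16] . pi = 0
  [1/8, 7/16, -9/16, 1/16] . pi = 0
  [1, 1, 1, 1] . pi = 1

Solving yields:
  pi_A = 151/1125
  pi_B = 189/500
  pi_C = 1531/4500
  pi_D = 166/1125

Verification (pi * P):
  151/1125*1/8 + 189/500*1/8 + 1531/4500*1/8 + 166/1125*3/16 = 151/1125 = pi_A  (ok)
  151/1125*11/16 + 189/500*3/8 + 1531/4500*1/8 + 166/1125*11/16 = 189/500 = pi_B  (ok)
  151/1125*1/8 + 189/500*7/16 + 1531/4500*7/16 + 166/1125*1/16 = 1531/4500 = pi_C  (ok)
  151/1125*1/16 + 189/500*1/16 + 1531/4500*5/16 + 166/1125*1/16 = 166/1125 = pi_D  (ok)

Answer: 151/1125 189/500 1531/4500 166/1125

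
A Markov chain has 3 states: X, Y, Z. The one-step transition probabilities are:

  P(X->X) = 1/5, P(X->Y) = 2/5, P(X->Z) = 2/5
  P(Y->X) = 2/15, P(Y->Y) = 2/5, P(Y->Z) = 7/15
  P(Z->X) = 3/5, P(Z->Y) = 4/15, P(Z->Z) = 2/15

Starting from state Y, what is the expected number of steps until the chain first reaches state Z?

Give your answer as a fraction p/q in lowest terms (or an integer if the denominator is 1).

Let h_i = expected steps to first reach Z from state i.
Boundary: h_Z = 0.
First-step equations for the other states:
  h_X = 1 + 1/5*h_X + 2/5*h_Y + 2/5*h_Z
  h_Y = 1 + 2/15*h_X + 2/5*h_Y + 7/15*h_Z

Substituting h_Z = 0 and rearranging gives the linear system (I - Q) h = 1:
  [4/5, -2/5] . (h_X, h_Y) = 1
  [-2/15, 3/5] . (h_X, h_Y) = 1

Solving yields:
  h_X = 75/32
  h_Y = 35/16

Starting state is Y, so the expected hitting time is h_Y = 35/16.

Answer: 35/16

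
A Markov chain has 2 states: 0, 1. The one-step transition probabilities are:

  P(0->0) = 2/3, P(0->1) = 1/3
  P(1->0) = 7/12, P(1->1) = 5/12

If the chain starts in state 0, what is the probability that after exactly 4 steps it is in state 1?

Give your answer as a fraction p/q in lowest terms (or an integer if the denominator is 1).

Answer: 1885/5184

Derivation:
Computing P^4 by repeated multiplication:
P^1 =
  0: [2/3, 1/3]
  1: [7/12, 5/12]
P^2 =
  0: [23/36, 13/36]
  1: [91/144, 53/144]
P^3 =
  0: [275/432, 157/432]
  1: [1099/1728, 629/1728]
P^4 =
  0: [3299/5184, 1885/5184]
  1: [13195/20736, 7541/20736]

(P^4)[0 -> 1] = 1885/5184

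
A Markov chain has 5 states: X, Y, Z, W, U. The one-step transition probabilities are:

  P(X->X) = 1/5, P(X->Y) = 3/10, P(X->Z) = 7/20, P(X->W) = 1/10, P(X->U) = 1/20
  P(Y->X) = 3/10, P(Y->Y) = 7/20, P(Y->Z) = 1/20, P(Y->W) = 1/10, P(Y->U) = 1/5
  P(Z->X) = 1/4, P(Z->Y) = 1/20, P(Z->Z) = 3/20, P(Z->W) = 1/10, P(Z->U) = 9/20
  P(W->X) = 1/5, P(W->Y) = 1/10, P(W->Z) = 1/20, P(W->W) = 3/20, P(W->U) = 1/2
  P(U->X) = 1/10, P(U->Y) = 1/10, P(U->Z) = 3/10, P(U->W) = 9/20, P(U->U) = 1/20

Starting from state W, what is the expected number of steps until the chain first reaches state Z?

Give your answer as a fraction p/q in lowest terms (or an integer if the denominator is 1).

Let h_i = expected steps to first reach Z from state i.
Boundary: h_Z = 0.
First-step equations for the other states:
  h_X = 1 + 1/5*h_X + 3/10*h_Y + 7/20*h_Z + 1/10*h_W + 1/20*h_U
  h_Y = 1 + 3/10*h_X + 7/20*h_Y + 1/20*h_Z + 1/10*h_W + 1/5*h_U
  h_W = 1 + 1/5*h_X + 1/10*h_Y + 1/20*h_Z + 3/20*h_W + 1/2*h_U
  h_U = 1 + 1/10*h_X + 1/10*h_Y + 3/10*h_Z + 9/20*h_W + 1/20*h_U

Substituting h_Z = 0 and rearranging gives the linear system (I - Q) h = 1:
  [4/5, -3/10, -1/10, -1/20] . (h_X, h_Y, h_W, h_U) = 1
  [-3/10, 13/20, -1/10, -1/5] . (h_X, h_Y, h_W, h_U) = 1
  [-1/5, -1/10, 17/20, -1/2] . (h_X, h_Y, h_W, h_U) = 1
  [-1/10, -1/10, -9/20, 19/20] . (h_X, h_Y, h_W, h_U) = 1

Solving yields:
  h_X = 12670/2767
  h_Y = 16840/2767
  h_W = 16300/2767
  h_U = 13740/2767

Starting state is W, so the expected hitting time is h_W = 16300/2767.

Answer: 16300/2767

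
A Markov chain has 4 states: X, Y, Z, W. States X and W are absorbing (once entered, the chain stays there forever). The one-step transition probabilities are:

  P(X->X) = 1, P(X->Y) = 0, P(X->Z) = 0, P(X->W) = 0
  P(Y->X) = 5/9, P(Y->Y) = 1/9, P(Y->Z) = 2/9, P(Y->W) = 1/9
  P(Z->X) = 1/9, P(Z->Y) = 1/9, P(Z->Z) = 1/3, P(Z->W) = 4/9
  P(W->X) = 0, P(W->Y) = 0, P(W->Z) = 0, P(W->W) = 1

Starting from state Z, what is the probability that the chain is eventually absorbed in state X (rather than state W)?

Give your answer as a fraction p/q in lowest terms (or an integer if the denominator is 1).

Answer: 13/46

Derivation:
Let a_i = P(absorbed in X | start in state i).
Boundary conditions: a_X = 1, a_W = 0.
For each transient state i, a_i = sum_j P(i->j) * a_j:
  a_Y = 5/9*a_X + 1/9*a_Y + 2/9*a_Z + 1/9*a_W
  a_Z = 1/9*a_X + 1/9*a_Y + 1/3*a_Z + 4/9*a_W

Substituting a_X = 1 and a_W = 0, rearrange to (I - Q) a = r where r[i] = P(i -> X):
  [8/9, -2/9] . (a_Y, a_Z) = 5/9
  [-1/9, 2/3] . (a_Y, a_Z) = 1/9

Solving yields:
  a_Y = 16/23
  a_Z = 13/46

Starting state is Z, so the absorption probability is a_Z = 13/46.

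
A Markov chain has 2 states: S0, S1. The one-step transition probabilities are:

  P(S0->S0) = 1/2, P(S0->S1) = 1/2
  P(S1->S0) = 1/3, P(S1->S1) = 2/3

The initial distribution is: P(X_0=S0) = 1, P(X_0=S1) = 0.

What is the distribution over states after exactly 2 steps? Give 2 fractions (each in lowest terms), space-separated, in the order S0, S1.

Propagating the distribution step by step (d_{t+1} = d_t * P):
d_0 = (S0=1, S1=0)
  d_1[S0] = 1*1/2 + 0*1/3 = 1/2
  d_1[S1] = 1*1/2 + 0*2/3 = 1/2
d_1 = (S0=1/2, S1=1/2)
  d_2[S0] = 1/2*1/2 + 1/2*1/3 = 5/12
  d_2[S1] = 1/2*1/2 + 1/2*2/3 = 7/12
d_2 = (S0=5/12, S1=7/12)

Answer: 5/12 7/12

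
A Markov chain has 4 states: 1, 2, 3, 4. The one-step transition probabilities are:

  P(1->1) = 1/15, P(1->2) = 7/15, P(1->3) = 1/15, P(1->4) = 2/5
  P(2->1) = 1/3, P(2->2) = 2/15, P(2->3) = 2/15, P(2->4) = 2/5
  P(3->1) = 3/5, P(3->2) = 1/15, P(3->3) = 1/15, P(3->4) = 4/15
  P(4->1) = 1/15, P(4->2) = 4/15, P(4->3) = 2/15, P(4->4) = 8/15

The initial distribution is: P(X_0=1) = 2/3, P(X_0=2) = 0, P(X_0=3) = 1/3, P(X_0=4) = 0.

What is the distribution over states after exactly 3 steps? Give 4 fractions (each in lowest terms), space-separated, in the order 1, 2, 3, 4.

Propagating the distribution step by step (d_{t+1} = d_t * P):
d_0 = (1=2/3, 2=0, 3=1/3, 4=0)
  d_1[1] = 2/3*1/15 + 0*1/3 + 1/3*3/5 + 0*1/15 = 11/45
  d_1[2] = 2/3*7/15 + 0*2/15 + 1/3*1/15 + 0*4/15 = 1/3
  d_1[3] = 2/3*1/15 + 0*2/15 + 1/3*1/15 + 0*2/15 = 1/15
  d_1[4] = 2/3*2/5 + 0*2/5 + 1/3*4/15 + 0*8/15 = 16/45
d_1 = (1=11/45, 2=1/3, 3=1/15, 4=16/45)
  d_2[1] = 11/45*1/15 + 1/3*1/3 + 1/15*3/5 + 16/45*1/15 = 43/225
  d_2[2] = 11/45*7/15 + 1/3*2/15 + 1/15*1/15 + 16/45*4/15 = 58/225
  d_2[3] = 11/45*1/15 + 1/3*2/15 + 1/15*1/15 + 16/45*2/15 = 76/675
  d_2[4] = 11/45*2/5 + 1/3*2/5 + 1/15*4/15 + 16/45*8/15 = 296/675
d_2 = (1=43/225, 2=58/225, 3=76/675, 4=296/675)
  d_3[1] = 43/225*1/15 + 58/225*1/3 + 76/675*3/5 + 296/675*1/15 = 1979/10125
  d_3[2] = 43/225*7/15 + 58/225*2/15 + 76/675*1/15 + 296/675*4/15 = 31/125
  d_3[3] = 43/225*1/15 + 58/225*2/15 + 76/675*1/15 + 296/675*2/15 = 229/2025
  d_3[4] = 43/225*2/5 + 58/225*2/5 + 76/675*4/15 + 296/675*8/15 = 898/2025
d_3 = (1=1979/10125, 2=31/125, 3=229/2025, 4=898/2025)

Answer: 1979/10125 31/125 229/2025 898/2025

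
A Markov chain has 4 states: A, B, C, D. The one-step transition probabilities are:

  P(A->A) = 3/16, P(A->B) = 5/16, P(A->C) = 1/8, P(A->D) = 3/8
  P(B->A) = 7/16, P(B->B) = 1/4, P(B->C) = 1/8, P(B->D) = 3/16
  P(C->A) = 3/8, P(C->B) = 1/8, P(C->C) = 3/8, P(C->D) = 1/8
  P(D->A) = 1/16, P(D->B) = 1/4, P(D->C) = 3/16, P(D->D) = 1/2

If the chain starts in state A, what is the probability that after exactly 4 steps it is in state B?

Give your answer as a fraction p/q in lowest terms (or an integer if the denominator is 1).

Computing P^4 by repeated multiplication:
P^1 =
  A: [3/16, 5/16, 1/8, 3/8]
  B: [7/16, 1/4, 1/8, 3/16]
  C: [3/8, 1/8, 3/8, 1/8]
  D: [1/16, 1/4, 3/16, 1/2]
P^2 =
  A: [31/128, 63/256, 23/128, 85/256]
  B: [1/4, 67/256, 43/256, 41/128]
  C: [35/128, 29/128, 29/128, 35/128]
  D: [57/256, 59/256, 13/64, 11/32]
P^3 =
  A: [247/1024, 497/2048, 781/4096, 1333/4096]
  B: [1001/4096, 501/2048, 383/2048, 1327/4096]
  C: [517/2048, 489/2048, 407/2048, 635/2048]
  D: [123/512, 977/4096, 101/512, 1327/4096]
P^4 =
  A: [15941/65536, 7905/32768, 12649/65536, 1321/4096]
  B: [3985/16384, 15853/65536, 12583/65536, 2645/8192]
  C: [8051/32768, 7895/32768, 6359/32768, 10463/32768]
  D: [7983/32768, 1969/8192, 12751/65536, 21067/65536]

(P^4)[A -> B] = 7905/32768

Answer: 7905/32768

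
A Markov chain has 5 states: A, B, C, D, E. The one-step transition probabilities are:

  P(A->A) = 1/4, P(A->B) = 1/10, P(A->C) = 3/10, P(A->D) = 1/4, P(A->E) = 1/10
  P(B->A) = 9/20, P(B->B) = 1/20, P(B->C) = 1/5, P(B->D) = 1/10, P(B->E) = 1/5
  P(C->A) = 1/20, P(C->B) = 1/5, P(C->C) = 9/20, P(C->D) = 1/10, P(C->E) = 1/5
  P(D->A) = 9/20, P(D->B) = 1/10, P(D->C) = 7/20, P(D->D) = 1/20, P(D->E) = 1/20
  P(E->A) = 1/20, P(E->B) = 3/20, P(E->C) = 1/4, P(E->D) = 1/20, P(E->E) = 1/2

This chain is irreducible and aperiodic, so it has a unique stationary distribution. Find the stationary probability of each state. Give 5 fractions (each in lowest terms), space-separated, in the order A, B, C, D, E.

Answer: 6471/34648 4775/34648 11413/34648 959/8662 8153/34648

Derivation:
The stationary distribution satisfies pi = pi * P, i.e.:
  pi_A = 1/4*pi_A + 9/20*pi_B + 1/20*pi_C + 9/20*pi_D + 1/20*pi_E
  pi_B = 1/10*pi_A + 1/20*pi_B + 1/5*pi_C + 1/10*pi_D + 3/20*pi_E
  pi_C = 3/10*pi_A + 1/5*pi_B + 9/20*pi_C + 7/20*pi_D + 1/4*pi_E
  pi_D = 1/4*pi_A + 1/10*pi_B + 1/10*pi_C + 1/20*pi_D + 1/20*pi_E
  pi_E = 1/10*pi_A + 1/5*pi_B + 1/5*pi_C + 1/20*pi_D + 1/2*pi_E
with normalization: pi_A + pi_B + pi_C + pi_D + pi_E = 1.

Using the first 4 balance equations plus normalization, the linear system A*pi = b is:
  [-3/4, 9/20, 1/20, 9/20, 1/20] . pi = 0
  [1/10, -19/20, 1/5, 1/10, 3/20] . pi = 0
  [3/10, 1/5, -11/20, 7/20, 1/4] . pi = 0
  [1/4, 1/10, 1/10, -19/20, 1/20] . pi = 0
  [1, 1, 1, 1, 1] . pi = 1

Solving yields:
  pi_A = 6471/34648
  pi_B = 4775/34648
  pi_C = 11413/34648
  pi_D = 959/8662
  pi_E = 8153/34648

Verification (pi * P):
  6471/34648*1/4 + 4775/34648*9/20 + 11413/34648*1/20 + 959/8662*9/20 + 8153/34648*1/20 = 6471/34648 = pi_A  (ok)
  6471/34648*1/10 + 4775/34648*1/20 + 11413/34648*1/5 + 959/8662*1/10 + 8153/34648*3/20 = 4775/34648 = pi_B  (ok)
  6471/34648*3/10 + 4775/34648*1/5 + 11413/34648*9/20 + 959/8662*7/20 + 8153/34648*1/4 = 11413/34648 = pi_C  (ok)
  6471/34648*1/4 + 4775/34648*1/10 + 11413/34648*1/10 + 959/8662*1/20 + 8153/34648*1/20 = 959/8662 = pi_D  (ok)
  6471/34648*1/10 + 4775/34648*1/5 + 11413/34648*1/5 + 959/8662*1/20 + 8153/34648*1/2 = 8153/34648 = pi_E  (ok)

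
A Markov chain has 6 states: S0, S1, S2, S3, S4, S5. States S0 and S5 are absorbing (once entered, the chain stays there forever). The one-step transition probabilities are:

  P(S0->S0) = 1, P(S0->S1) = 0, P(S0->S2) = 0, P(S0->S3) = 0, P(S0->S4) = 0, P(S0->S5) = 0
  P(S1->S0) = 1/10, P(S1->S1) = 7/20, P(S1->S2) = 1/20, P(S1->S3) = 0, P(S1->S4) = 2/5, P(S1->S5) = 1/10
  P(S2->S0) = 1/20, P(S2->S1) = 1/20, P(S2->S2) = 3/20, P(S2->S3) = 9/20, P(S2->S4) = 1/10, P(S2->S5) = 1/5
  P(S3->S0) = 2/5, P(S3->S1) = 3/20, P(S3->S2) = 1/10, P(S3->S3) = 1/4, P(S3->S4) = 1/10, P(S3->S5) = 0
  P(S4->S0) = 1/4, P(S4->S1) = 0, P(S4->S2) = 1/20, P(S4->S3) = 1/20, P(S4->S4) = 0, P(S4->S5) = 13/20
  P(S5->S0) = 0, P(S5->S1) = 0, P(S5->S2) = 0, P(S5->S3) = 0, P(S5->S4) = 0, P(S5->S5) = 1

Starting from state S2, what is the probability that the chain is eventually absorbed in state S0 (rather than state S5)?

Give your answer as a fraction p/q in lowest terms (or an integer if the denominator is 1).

Answer: 2095/4207

Derivation:
Let a_i = P(absorbed in S0 | start in state i).
Boundary conditions: a_S0 = 1, a_S5 = 0.
For each transient state i, a_i = sum_j P(i->j) * a_j:
  a_S1 = 1/10*a_S0 + 7/20*a_S1 + 1/20*a_S2 + 0*a_S3 + 2/5*a_S4 + 1/10*a_S5
  a_S2 = 1/20*a_S0 + 1/20*a_S1 + 3/20*a_S2 + 9/20*a_S3 + 1/10*a_S4 + 1/5*a_S5
  a_S3 = 2/5*a_S0 + 3/20*a_S1 + 1/10*a_S2 + 1/4*a_S3 + 1/10*a_S4 + 0*a_S5
  a_S4 = 1/4*a_S0 + 0*a_S1 + 1/20*a_S2 + 1/20*a_S3 + 0*a_S4 + 13/20*a_S5

Substituting a_S0 = 1 and a_S5 = 0, rearrange to (I - Q) a = r where r[i] = P(i -> S0):
  [13/20, -1/20, 0, -2/5] . (a_S1, a_S2, a_S3, a_S4) = 1/10
  [-1/20, 17/20, -9/20, -1/10] . (a_S1, a_S2, a_S3, a_S4) = 1/20
  [-3/20, -1/10, 3/4, -1/10] . (a_S1, a_S2, a_S3, a_S4) = 2/5
  [0, -1/20, -1/20, 1] . (a_S1, a_S2, a_S3, a_S4) = 1/4

Solving yields:
  a_S1 = 1613/4207
  a_S2 = 2095/4207
  a_S3 = 3020/4207
  a_S4 = 2615/8414

Starting state is S2, so the absorption probability is a_S2 = 2095/4207.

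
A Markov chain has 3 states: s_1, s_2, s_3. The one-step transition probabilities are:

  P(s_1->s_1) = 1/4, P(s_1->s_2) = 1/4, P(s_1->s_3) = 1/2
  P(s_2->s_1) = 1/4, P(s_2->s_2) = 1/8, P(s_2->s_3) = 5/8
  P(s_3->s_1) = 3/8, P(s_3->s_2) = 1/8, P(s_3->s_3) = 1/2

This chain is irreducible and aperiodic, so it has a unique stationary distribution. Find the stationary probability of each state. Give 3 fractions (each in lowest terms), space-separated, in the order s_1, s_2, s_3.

Answer: 23/73 12/73 38/73

Derivation:
The stationary distribution satisfies pi = pi * P, i.e.:
  pi_s_1 = 1/4*pi_s_1 + 1/4*pi_s_2 + 3/8*pi_s_3
  pi_s_2 = 1/4*pi_s_1 + 1/8*pi_s_2 + 1/8*pi_s_3
  pi_s_3 = 1/2*pi_s_1 + 5/8*pi_s_2 + 1/2*pi_s_3
with normalization: pi_s_1 + pi_s_2 + pi_s_3 = 1.

Using the first 2 balance equations plus normalization, the linear system A*pi = b is:
  [-3/4, 1/4, 3/8] . pi = 0
  [1/4, -7/8, 1/8] . pi = 0
  [1, 1, 1] . pi = 1

Solving yields:
  pi_s_1 = 23/73
  pi_s_2 = 12/73
  pi_s_3 = 38/73

Verification (pi * P):
  23/73*1/4 + 12/73*1/4 + 38/73*3/8 = 23/73 = pi_s_1  (ok)
  23/73*1/4 + 12/73*1/8 + 38/73*1/8 = 12/73 = pi_s_2  (ok)
  23/73*1/2 + 12/73*5/8 + 38/73*1/2 = 38/73 = pi_s_3  (ok)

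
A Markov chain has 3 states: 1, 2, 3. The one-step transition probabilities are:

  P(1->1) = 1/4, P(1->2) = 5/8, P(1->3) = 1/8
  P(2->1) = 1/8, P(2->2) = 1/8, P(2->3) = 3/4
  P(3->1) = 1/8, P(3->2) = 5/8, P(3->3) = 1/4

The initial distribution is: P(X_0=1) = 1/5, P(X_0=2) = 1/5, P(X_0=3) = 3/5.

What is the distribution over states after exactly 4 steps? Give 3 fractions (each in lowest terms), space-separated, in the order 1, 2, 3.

Answer: 1463/10240 129/320 4649/10240

Derivation:
Propagating the distribution step by step (d_{t+1} = d_t * P):
d_0 = (1=1/5, 2=1/5, 3=3/5)
  d_1[1] = 1/5*1/4 + 1/5*1/8 + 3/5*1/8 = 3/20
  d_1[2] = 1/5*5/8 + 1/5*1/8 + 3/5*5/8 = 21/40
  d_1[3] = 1/5*1/8 + 1/5*3/4 + 3/5*1/4 = 13/40
d_1 = (1=3/20, 2=21/40, 3=13/40)
  d_2[1] = 3/20*1/4 + 21/40*1/8 + 13/40*1/8 = 23/160
  d_2[2] = 3/20*5/8 + 21/40*1/8 + 13/40*5/8 = 29/80
  d_2[3] = 3/20*1/8 + 21/40*3/4 + 13/40*1/4 = 79/160
d_2 = (1=23/160, 2=29/80, 3=79/160)
  d_3[1] = 23/160*1/4 + 29/80*1/8 + 79/160*1/8 = 183/1280
  d_3[2] = 23/160*5/8 + 29/80*1/8 + 79/160*5/8 = 71/160
  d_3[3] = 23/160*1/8 + 29/80*3/4 + 79/160*1/4 = 529/1280
d_3 = (1=183/1280, 2=71/160, 3=529/1280)
  d_4[1] = 183/1280*1/4 + 71/160*1/8 + 529/1280*1/8 = 1463/10240
  d_4[2] = 183/1280*5/8 + 71/160*1/8 + 529/1280*5/8 = 129/320
  d_4[3] = 183/1280*1/8 + 71/160*3/4 + 529/1280*1/4 = 4649/10240
d_4 = (1=1463/10240, 2=129/320, 3=4649/10240)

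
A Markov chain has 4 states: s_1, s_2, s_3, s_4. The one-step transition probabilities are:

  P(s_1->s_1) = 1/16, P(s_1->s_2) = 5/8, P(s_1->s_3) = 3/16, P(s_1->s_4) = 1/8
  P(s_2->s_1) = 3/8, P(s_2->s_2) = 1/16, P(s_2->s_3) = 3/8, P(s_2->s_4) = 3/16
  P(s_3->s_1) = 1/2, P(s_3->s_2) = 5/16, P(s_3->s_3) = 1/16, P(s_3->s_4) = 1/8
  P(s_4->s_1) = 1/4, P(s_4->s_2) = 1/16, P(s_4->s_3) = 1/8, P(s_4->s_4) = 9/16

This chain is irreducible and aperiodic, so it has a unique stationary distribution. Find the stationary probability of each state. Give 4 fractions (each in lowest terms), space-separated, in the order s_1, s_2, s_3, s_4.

The stationary distribution satisfies pi = pi * P, i.e.:
  pi_s_1 = 1/16*pi_s_1 + 3/8*pi_s_2 + 1/2*pi_s_3 + 1/4*pi_s_4
  pi_s_2 = 5/8*pi_s_1 + 1/16*pi_s_2 + 5/16*pi_s_3 + 1/16*pi_s_4
  pi_s_3 = 3/16*pi_s_1 + 3/8*pi_s_2 + 1/16*pi_s_3 + 1/8*pi_s_4
  pi_s_4 = 1/8*pi_s_1 + 3/16*pi_s_2 + 1/8*pi_s_3 + 9/16*pi_s_4
with normalization: pi_s_1 + pi_s_2 + pi_s_3 + pi_s_4 = 1.

Using the first 3 balance equations plus normalization, the linear system A*pi = b is:
  [-15/16, 3/8, 1/2, 1/4] . pi = 0
  [5/8, -15/16, 5/16, 1/16] . pi = 0
  [3/16, 3/8, -15/16, 1/8] . pi = 0
  [1, 1, 1, 1] . pi = 1

Solving yields:
  pi_s_1 = 609/2171
  pi_s_2 = 1171/4342
  pi_s_3 = 33/167
  pi_s_4 = 1095/4342

Verification (pi * P):
  609/2171*1/16 + 1171/4342*3/8 + 33/167*1/2 + 1095/4342*1/4 = 609/2171 = pi_s_1  (ok)
  609/2171*5/8 + 1171/4342*1/16 + 33/167*5/16 + 1095/4342*1/16 = 1171/4342 = pi_s_2  (ok)
  609/2171*3/16 + 1171/4342*3/8 + 33/167*1/16 + 1095/4342*1/8 = 33/167 = pi_s_3  (ok)
  609/2171*1/8 + 1171/4342*3/16 + 33/167*1/8 + 1095/4342*9/16 = 1095/4342 = pi_s_4  (ok)

Answer: 609/2171 1171/4342 33/167 1095/4342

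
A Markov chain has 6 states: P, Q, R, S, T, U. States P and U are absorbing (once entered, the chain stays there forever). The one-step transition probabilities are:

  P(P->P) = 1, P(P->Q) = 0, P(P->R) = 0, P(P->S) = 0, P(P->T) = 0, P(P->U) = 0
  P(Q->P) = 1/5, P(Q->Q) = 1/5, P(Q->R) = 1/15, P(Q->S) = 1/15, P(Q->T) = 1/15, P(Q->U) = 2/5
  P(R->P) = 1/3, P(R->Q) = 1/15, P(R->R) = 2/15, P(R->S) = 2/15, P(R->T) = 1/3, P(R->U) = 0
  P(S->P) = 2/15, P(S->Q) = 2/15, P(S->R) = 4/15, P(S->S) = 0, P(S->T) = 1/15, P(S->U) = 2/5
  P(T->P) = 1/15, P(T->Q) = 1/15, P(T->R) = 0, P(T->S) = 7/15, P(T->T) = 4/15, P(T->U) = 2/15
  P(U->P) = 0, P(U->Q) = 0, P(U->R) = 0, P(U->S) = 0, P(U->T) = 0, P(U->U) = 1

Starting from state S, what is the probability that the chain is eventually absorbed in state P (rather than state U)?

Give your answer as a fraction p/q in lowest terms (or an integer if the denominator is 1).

Answer: 7633/20803

Derivation:
Let a_i = P(absorbed in P | start in state i).
Boundary conditions: a_P = 1, a_U = 0.
For each transient state i, a_i = sum_j P(i->j) * a_j:
  a_Q = 1/5*a_P + 1/5*a_Q + 1/15*a_R + 1/15*a_S + 1/15*a_T + 2/5*a_U
  a_R = 1/3*a_P + 1/15*a_Q + 2/15*a_R + 2/15*a_S + 1/3*a_T + 0*a_U
  a_S = 2/15*a_P + 2/15*a_Q + 4/15*a_R + 0*a_S + 1/15*a_T + 2/5*a_U
  a_T = 1/15*a_P + 1/15*a_Q + 0*a_R + 7/15*a_S + 4/15*a_T + 2/15*a_U

Substituting a_P = 1 and a_U = 0, rearrange to (I - Q) a = r where r[i] = P(i -> P):
  [4/5, -1/15, -1/15, -1/15] . (a_Q, a_R, a_S, a_T) = 1/5
  [-1/15, 13/15, -2/15, -1/3] . (a_Q, a_R, a_S, a_T) = 1/3
  [-2/15, -4/15, 1, -1/15] . (a_Q, a_R, a_S, a_T) = 2/15
  [-1/15, 0, -7/15, 11/15] . (a_Q, a_R, a_S, a_T) = 1/15

Solving yields:
  a_Q = 7507/20803
  a_R = 12611/20803
  a_S = 7633/20803
  a_T = 7431/20803

Starting state is S, so the absorption probability is a_S = 7633/20803.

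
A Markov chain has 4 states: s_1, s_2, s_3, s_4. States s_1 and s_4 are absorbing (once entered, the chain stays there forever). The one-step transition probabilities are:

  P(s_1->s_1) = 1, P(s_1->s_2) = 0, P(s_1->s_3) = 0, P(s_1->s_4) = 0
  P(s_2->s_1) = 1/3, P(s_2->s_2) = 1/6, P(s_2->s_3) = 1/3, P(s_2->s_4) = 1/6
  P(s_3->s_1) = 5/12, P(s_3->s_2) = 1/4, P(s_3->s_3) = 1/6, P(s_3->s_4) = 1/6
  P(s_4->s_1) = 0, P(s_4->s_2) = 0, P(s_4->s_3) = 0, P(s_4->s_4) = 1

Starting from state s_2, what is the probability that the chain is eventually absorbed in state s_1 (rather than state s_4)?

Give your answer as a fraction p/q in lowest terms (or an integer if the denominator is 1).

Let a_i = P(absorbed in s_1 | start in state i).
Boundary conditions: a_s_1 = 1, a_s_4 = 0.
For each transient state i, a_i = sum_j P(i->j) * a_j:
  a_s_2 = 1/3*a_s_1 + 1/6*a_s_2 + 1/3*a_s_3 + 1/6*a_s_4
  a_s_3 = 5/12*a_s_1 + 1/4*a_s_2 + 1/6*a_s_3 + 1/6*a_s_4

Substituting a_s_1 = 1 and a_s_4 = 0, rearrange to (I - Q) a = r where r[i] = P(i -> s_1):
  [5/6, -1/3] . (a_s_2, a_s_3) = 1/3
  [-1/4, 5/6] . (a_s_2, a_s_3) = 5/12

Solving yields:
  a_s_2 = 15/22
  a_s_3 = 31/44

Starting state is s_2, so the absorption probability is a_s_2 = 15/22.

Answer: 15/22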